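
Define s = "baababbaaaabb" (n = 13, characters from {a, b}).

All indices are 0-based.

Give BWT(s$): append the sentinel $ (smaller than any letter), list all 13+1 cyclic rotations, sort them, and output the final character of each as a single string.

bbabaaabbb$aaa

rank  rotation        last
    0  $baababbaaaabb  b
    1  aaaabb$baababb  b
    2  aaabb$baababba  a
    3  aababbaaaabb$b  b
    4  aabb$baababbaa  a
    5  ababbaaaabb$ba  a
    6  abb$baababbaaa  a
    7  abbaaaabb$baab  b
    8  b$baababbaaaab  b
    9  baaaabb$baabab  b
   10  baababbaaaabb$  $
   11  babbaaaabb$baa  a
   12  bb$baababbaaaa  a
   13  bbaaaabb$baaba  a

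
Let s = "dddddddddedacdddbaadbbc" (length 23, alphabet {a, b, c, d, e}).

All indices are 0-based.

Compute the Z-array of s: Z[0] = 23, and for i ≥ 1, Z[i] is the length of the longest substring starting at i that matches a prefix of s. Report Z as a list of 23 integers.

[23, 8, 7, 6, 5, 4, 3, 2, 1, 0, 1, 0, 0, 3, 2, 1, 0, 0, 0, 1, 0, 0, 0]

Z[0]=23
i=1: i≥r, start 0; Z[1]=8 grow→box=[1,9)
i=2: min(r-i=7, Z[1]=8)=7; Z[2]=7
i=3: min(r-i=6, Z[2]=7)=6; Z[3]=6
i=4: min(r-i=5, Z[3]=6)=5; Z[4]=5
i=5: min(r-i=4, Z[4]=5)=4; Z[5]=4
i=6: min(r-i=3, Z[5]=4)=3; Z[6]=3
i=7: min(r-i=2, Z[6]=3)=2; Z[7]=2
i=8: min(r-i=1, Z[7]=2)=1; Z[8]=1
i=9: i≥r, start 0; Z[9]=0
i=10: i≥r, start 0; Z[10]=1 grow→box=[10,11)
i=11: i≥r, start 0; Z[11]=0
i=12: i≥r, start 0; Z[12]=0
i=13: i≥r, start 0; Z[13]=3 grow→box=[13,16)
i=14: min(r-i=2, Z[1]=8)=2; Z[14]=2
i=15: min(r-i=1, Z[2]=7)=1; Z[15]=1
i=16: i≥r, start 0; Z[16]=0
i=17: i≥r, start 0; Z[17]=0
i=18: i≥r, start 0; Z[18]=0
i=19: i≥r, start 0; Z[19]=1 grow→box=[19,20)
i=20: i≥r, start 0; Z[20]=0
i=21: i≥r, start 0; Z[21]=0
i=22: i≥r, start 0; Z[22]=0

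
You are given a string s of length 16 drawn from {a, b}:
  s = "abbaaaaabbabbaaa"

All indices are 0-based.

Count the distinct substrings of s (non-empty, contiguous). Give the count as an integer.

95

rank | idx | suffix
   0 |  15 | a
   1 |  14 | aa
   2 |  13 | aaa
   3 |   3 | aaaaabbabbaaa
   4 |   4 | aaaabbabbaaa
   5 |   5 | aaabbabbaaa
   6 |   6 | aabbabbaaa
   7 |  10 | abbaaa
   8 |   0 | abbaaaaabbabbaaa
   9 |   7 | abbabbaaa
  10 |  12 | baaa
  11 |   2 | baaaaabbabbaaa
  12 |   9 | babbaaa
  13 |  11 | bbaaa
  14 |   1 | bbaaaaabbabbaaa
  15 |   8 | bbabbaaa

SA = [15, 14, 13, 3, 4, 5, 6, 10, 0, 7, 12, 2, 9, 11, 1, 8]
rank  pair      lcp
   1  s[15:],s[14:]  1  'a'
   2  s[14:],s[13:]  2  'aa'
   3  s[13:],s[3:]  3  'aaa'
   4  s[3:],s[4:]  4  'aaaa'
   5  s[4:],s[5:]  3  'aaa'
   6  s[5:],s[6:]  2  'aa'
   7  s[6:],s[10:]  1  'a'
   8  s[10:],s[0:]  6  'abbaaa'
   9  s[0:],s[7:]  4  'abba'
  10  s[7:],s[12:]  0  ''
  11  s[12:],s[2:]  4  'baaa'
  12  s[2:],s[9:]  2  'ba'
  13  s[9:],s[11:]  1  'b'
  14  s[11:],s[1:]  5  'bbaaa'
  15  s[1:],s[8:]  3  'bba'

n(n+1)/2 = 16·17/2 = 136
Σ LCP = 0 + 1 + 2 + 3 + 4 + 3 + 2 + 1 + 6 + 4 + 0 + 4 + 2 + 1 + 5 + 3 = 41
distinct = 136 − 41 = 95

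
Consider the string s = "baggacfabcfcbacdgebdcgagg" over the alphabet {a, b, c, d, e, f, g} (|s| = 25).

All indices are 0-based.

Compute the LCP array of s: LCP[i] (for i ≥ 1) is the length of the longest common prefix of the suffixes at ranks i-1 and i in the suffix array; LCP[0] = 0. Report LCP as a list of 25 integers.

[0, 1, 2, 1, 3, 0, 2, 1, 1, 0, 1, 1, 2, 1, 0, 1, 0, 0, 1, 0, 1, 2, 1, 1, 2]

sorted suffixes:
  #0 SA[0]=7  'abcfcbacdgebdcgagg'
  #1 SA[1]=13  'acdgebdcgagg'
  #2 SA[2]=4  'acfabcfcbacdgebdcgagg'
  #3 SA[3]=22  'agg'
  #4 SA[4]=1  'aggacfabcfcbacdgebdcgagg'
  #5 SA[5]=12  'bacdgebdcgagg'
  #6 SA[6]=0  'baggacfabcfcbacdgebdcgagg'
  #7 SA[7]=8  'bcfcbacdgebdcgagg'
  #8 SA[8]=18  'bdcgagg'
  #9 SA[9]=11  'cbacdgebdcgagg'
  #10 SA[10]=14  'cdgebdcgagg'
  #11 SA[11]=5  'cfabcfcbacdgebdcgagg'
  #12 SA[12]=9  'cfcbacdgebdcgagg'
  #13 SA[13]=20  'cgagg'
  #14 SA[14]=19  'dcgagg'
  #15 SA[15]=15  'dgebdcgagg'
  #16 SA[16]=17  'ebdcgagg'
  #17 SA[17]=6  'fabcfcbacdgebdcgagg'
  #18 SA[18]=10  'fcbacdgebdcgagg'
  #19 SA[19]=24  'g'
  #20 SA[20]=3  'gacfabcfcbacdgebdcgagg'
  #21 SA[21]=21  'gagg'
  #22 SA[22]=16  'gebdcgagg'
  #23 SA[23]=23  'gg'
  #24 SA[24]=2  'ggacfabcfcbacdgebdcgagg'

SA = [7, 13, 4, 22, 1, 12, 0, 8, 18, 11, 14, 5, 9, 20, 19, 15, 17, 6, 10, 24, 3, 21, 16, 23, 2]
[i] adj suffixes → lcp
  [1] 7/13 → 1 ('a')
  [2] 13/4 → 2 ('ac')
  [3] 4/22 → 1 ('a')
  [4] 22/1 → 3 ('agg')
  [5] 1/12 → 0 ('')
  [6] 12/0 → 2 ('ba')
  [7] 0/8 → 1 ('b')
  [8] 8/18 → 1 ('b')
  [9] 18/11 → 0 ('')
  [10] 11/14 → 1 ('c')
  [11] 14/5 → 1 ('c')
  [12] 5/9 → 2 ('cf')
  [13] 9/20 → 1 ('c')
  [14] 20/19 → 0 ('')
  [15] 19/15 → 1 ('d')
  [16] 15/17 → 0 ('')
  [17] 17/6 → 0 ('')
  [18] 6/10 → 1 ('f')
  [19] 10/24 → 0 ('')
  [20] 24/3 → 1 ('g')
  [21] 3/21 → 2 ('ga')
  [22] 21/16 → 1 ('g')
  [23] 16/23 → 1 ('g')
  [24] 23/2 → 2 ('gg')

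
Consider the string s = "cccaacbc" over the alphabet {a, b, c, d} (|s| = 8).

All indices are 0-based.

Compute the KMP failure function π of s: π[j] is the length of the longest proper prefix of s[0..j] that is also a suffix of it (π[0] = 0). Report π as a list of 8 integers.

[0, 1, 2, 0, 0, 1, 0, 1]

π[0] = 0
j=1 s[j]='c': π[1]=1 (border 'c')
j=2 s[j]='c': π[2]=2 (border 'cc')
j=3 s[j]='a': k: 2→1→0; π[3]=0 (border '')
j=4 s[j]='a': π[4]=0 (border '')
j=5 s[j]='c': π[5]=1 (border 'c')
j=6 s[j]='b': k: 1→0; π[6]=0 (border '')
j=7 s[j]='c': π[7]=1 (border 'c')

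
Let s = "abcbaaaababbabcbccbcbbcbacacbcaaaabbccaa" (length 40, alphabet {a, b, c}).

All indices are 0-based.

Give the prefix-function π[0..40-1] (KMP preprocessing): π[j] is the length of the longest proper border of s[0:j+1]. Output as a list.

[0, 0, 0, 0, 1, 1, 1, 1, 2, 1, 2, 0, 1, 2, 3, 4, 0, 0, 0, 0, 0, 0, 0, 0, 1, 0, 1, 0, 0, 0, 1, 1, 1, 1, 2, 0, 0, 0, 1, 1]

π[0] = 0
j=1 s[j]='b': π[1]=0 (border '')
j=2 s[j]='c': π[2]=0 (border '')
j=3 s[j]='b': π[3]=0 (border '')
j=4 s[j]='a': π[4]=1 (border 'a')
j=5 s[j]='a': k: 1→0; π[5]=1 (border 'a')
j=6 s[j]='a': k: 1→0; π[6]=1 (border 'a')
j=7 s[j]='a': k: 1→0; π[7]=1 (border 'a')
j=8 s[j]='b': π[8]=2 (border 'ab')
j=9 s[j]='a': k: 2→0; π[9]=1 (border 'a')
j=10 s[j]='b': π[10]=2 (border 'ab')
j=11 s[j]='b': k: 2→0; π[11]=0 (border '')
j=12 s[j]='a': π[12]=1 (border 'a')
j=13 s[j]='b': π[13]=2 (border 'ab')
j=14 s[j]='c': π[14]=3 (border 'abc')
j=15 s[j]='b': π[15]=4 (border 'abcb')
j=16 s[j]='c': k: 4→0; π[16]=0 (border '')
j=17 s[j]='c': π[17]=0 (border '')
j=18 s[j]='b': π[18]=0 (border '')
j=19 s[j]='c': π[19]=0 (border '')
j=20 s[j]='b': π[20]=0 (border '')
j=21 s[j]='b': π[21]=0 (border '')
j=22 s[j]='c': π[22]=0 (border '')
j=23 s[j]='b': π[23]=0 (border '')
j=24 s[j]='a': π[24]=1 (border 'a')
j=25 s[j]='c': k: 1→0; π[25]=0 (border '')
j=26 s[j]='a': π[26]=1 (border 'a')
j=27 s[j]='c': k: 1→0; π[27]=0 (border '')
j=28 s[j]='b': π[28]=0 (border '')
j=29 s[j]='c': π[29]=0 (border '')
j=30 s[j]='a': π[30]=1 (border 'a')
j=31 s[j]='a': k: 1→0; π[31]=1 (border 'a')
j=32 s[j]='a': k: 1→0; π[32]=1 (border 'a')
j=33 s[j]='a': k: 1→0; π[33]=1 (border 'a')
j=34 s[j]='b': π[34]=2 (border 'ab')
j=35 s[j]='b': k: 2→0; π[35]=0 (border '')
j=36 s[j]='c': π[36]=0 (border '')
j=37 s[j]='c': π[37]=0 (border '')
j=38 s[j]='a': π[38]=1 (border 'a')
j=39 s[j]='a': k: 1→0; π[39]=1 (border 'a')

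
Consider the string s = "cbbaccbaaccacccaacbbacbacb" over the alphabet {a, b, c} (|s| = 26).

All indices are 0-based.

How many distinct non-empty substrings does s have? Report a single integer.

295

rank→(start, suffix):
  0 → (15, 'aacbbacbacb')
  1 → (7, 'aaccacccaacbbacbacb')
  2 → (23, 'acb')
  3 → (20, 'acbacb')
  4 → (16, 'acbbacbacb')
  5 → (8, 'accacccaacbbacbacb')
  6 → (3, 'accbaaccacccaacbbacbacb')
  7 → (11, 'acccaacbbacbacb')
  8 → (25, 'b')
  9 → (6, 'baaccacccaacbbacbacb')
  10 → (22, 'bacb')
  11 → (19, 'bacbacb')
  12 → (2, 'baccbaaccacccaacbbacbacb')
  13 → (18, 'bbacbacb')
  14 → (1, 'bbaccbaaccacccaacbbacbacb')
  15 → (14, 'caacbbacbacb')
  16 → (10, 'cacccaacbbacbacb')
  17 → (24, 'cb')
  18 → (5, 'cbaaccacccaacbbacbacb')
  19 → (21, 'cbacb')
  20 → (17, 'cbbacbacb')
  21 → (0, 'cbbaccbaaccacccaacbbacbacb')
  22 → (13, 'ccaacbbacbacb')
  23 → (9, 'ccacccaacbbacbacb')
  24 → (4, 'ccbaaccacccaacbbacbacb')
  25 → (12, 'cccaacbbacbacb')

SA = [15, 7, 23, 20, 16, 8, 3, 11, 25, 6, 22, 19, 2, 18, 1, 14, 10, 24, 5, 21, 17, 0, 13, 9, 4, 12]
[i] adj suffixes → lcp
  [1] 15/7 → 3 ('aac')
  [2] 7/23 → 1 ('a')
  [3] 23/20 → 3 ('acb')
  [4] 20/16 → 3 ('acb')
  [5] 16/8 → 2 ('ac')
  [6] 8/3 → 3 ('acc')
  [7] 3/11 → 3 ('acc')
  [8] 11/25 → 0 ('')
  [9] 25/6 → 1 ('b')
  [10] 6/22 → 2 ('ba')
  [11] 22/19 → 4 ('bacb')
  [12] 19/2 → 3 ('bac')
  [13] 2/18 → 1 ('b')
  [14] 18/1 → 4 ('bbac')
  [15] 1/14 → 0 ('')
  [16] 14/10 → 2 ('ca')
  [17] 10/24 → 1 ('c')
  [18] 24/5 → 2 ('cb')
  [19] 5/21 → 3 ('cba')
  [20] 21/17 → 2 ('cb')
  [21] 17/0 → 5 ('cbbac')
  [22] 0/13 → 1 ('c')
  [23] 13/9 → 3 ('cca')
  [24] 9/4 → 2 ('cc')
  [25] 4/12 → 2 ('cc')

n(n+1)/2 = 26·27/2 = 351
Σ LCP = 0 + 3 + 1 + 3 + 3 + 2 + 3 + 3 + 0 + 1 + 2 + 4 + 3 + 1 + 4 + 0 + 2 + 1 + 2 + 3 + 2 + 5 + 1 + 3 + 2 + 2 = 56
distinct = 351 − 56 = 295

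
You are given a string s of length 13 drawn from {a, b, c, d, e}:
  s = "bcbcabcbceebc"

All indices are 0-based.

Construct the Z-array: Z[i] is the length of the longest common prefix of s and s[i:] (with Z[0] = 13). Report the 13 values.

Z[0]=13
i=1: outside box; Z[1]=0
i=2: outside box; Z[2]=2 grow→box=[2,4)
i=3: min(r-i=1, Z[1]=0)=0; Z[3]=0
i=4: outside box; Z[4]=0
i=5: outside box; Z[5]=4 grow→box=[5,9)
i=6: min(r-i=3, Z[1]=0)=0; Z[6]=0
i=7: min(r-i=2, Z[2]=2)=2; Z[7]=2
i=8: min(r-i=1, Z[3]=0)=0; Z[8]=0
i=9: outside box; Z[9]=0
i=10: outside box; Z[10]=0
i=11: outside box; Z[11]=2 grow→box=[11,13)
i=12: min(r-i=1, Z[1]=0)=0; Z[12]=0

[13, 0, 2, 0, 0, 4, 0, 2, 0, 0, 0, 2, 0]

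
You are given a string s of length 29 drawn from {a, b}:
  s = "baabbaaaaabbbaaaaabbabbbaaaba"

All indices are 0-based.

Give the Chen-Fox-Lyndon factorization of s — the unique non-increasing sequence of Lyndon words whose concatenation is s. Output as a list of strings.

emit factor 1: 'b' (i=0, period=1)
emit factor 2: 'aabb' (i=1, period=4)
emit factor 3: 'aaaaabbb' (i=5, period=8)
emit factor 4: 'aaaaabbabbbaaab' (i=13, period=15)
emit factor 5: 'a' (i=28, period=1)

["b", "aabb", "aaaaabbb", "aaaaabbabbbaaab", "a"]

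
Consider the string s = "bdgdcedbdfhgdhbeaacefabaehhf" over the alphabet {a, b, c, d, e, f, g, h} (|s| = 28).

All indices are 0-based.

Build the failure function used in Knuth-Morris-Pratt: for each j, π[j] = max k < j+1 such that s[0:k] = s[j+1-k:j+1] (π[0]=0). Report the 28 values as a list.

[0, 0, 0, 0, 0, 0, 0, 1, 2, 0, 0, 0, 0, 0, 1, 0, 0, 0, 0, 0, 0, 0, 1, 0, 0, 0, 0, 0]

π[0] = 0
j=1 s[j]='d': π[1]=0 (border '')
j=2 s[j]='g': π[2]=0 (border '')
j=3 s[j]='d': π[3]=0 (border '')
j=4 s[j]='c': π[4]=0 (border '')
j=5 s[j]='e': π[5]=0 (border '')
j=6 s[j]='d': π[6]=0 (border '')
j=7 s[j]='b': π[7]=1 (border 'b')
j=8 s[j]='d': π[8]=2 (border 'bd')
j=9 s[j]='f': k: 2→0; π[9]=0 (border '')
j=10 s[j]='h': π[10]=0 (border '')
j=11 s[j]='g': π[11]=0 (border '')
j=12 s[j]='d': π[12]=0 (border '')
j=13 s[j]='h': π[13]=0 (border '')
j=14 s[j]='b': π[14]=1 (border 'b')
j=15 s[j]='e': k: 1→0; π[15]=0 (border '')
j=16 s[j]='a': π[16]=0 (border '')
j=17 s[j]='a': π[17]=0 (border '')
j=18 s[j]='c': π[18]=0 (border '')
j=19 s[j]='e': π[19]=0 (border '')
j=20 s[j]='f': π[20]=0 (border '')
j=21 s[j]='a': π[21]=0 (border '')
j=22 s[j]='b': π[22]=1 (border 'b')
j=23 s[j]='a': k: 1→0; π[23]=0 (border '')
j=24 s[j]='e': π[24]=0 (border '')
j=25 s[j]='h': π[25]=0 (border '')
j=26 s[j]='h': π[26]=0 (border '')
j=27 s[j]='f': π[27]=0 (border '')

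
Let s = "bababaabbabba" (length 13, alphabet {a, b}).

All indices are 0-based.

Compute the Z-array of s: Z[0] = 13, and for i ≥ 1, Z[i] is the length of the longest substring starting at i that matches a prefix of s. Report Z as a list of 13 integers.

[13, 0, 4, 0, 2, 0, 0, 1, 3, 0, 1, 2, 0]

Z[0]=13
i=1: i≥r, start 0; Z[1]=0
i=2: i≥r, start 0; Z[2]=4 extend→box=[2,6)
i=3: min(r-i=3, Z[1]=0)=0; Z[3]=0
i=4: min(r-i=2, Z[2]=4)=2; Z[4]=2
i=5: min(r-i=1, Z[3]=0)=0; Z[5]=0
i=6: i≥r, start 0; Z[6]=0
i=7: i≥r, start 0; Z[7]=1 extend→box=[7,8)
i=8: i≥r, start 0; Z[8]=3 extend→box=[8,11)
i=9: min(r-i=2, Z[1]=0)=0; Z[9]=0
i=10: min(r-i=1, Z[2]=4)=1; Z[10]=1
i=11: i≥r, start 0; Z[11]=2 extend→box=[11,13)
i=12: min(r-i=1, Z[1]=0)=0; Z[12]=0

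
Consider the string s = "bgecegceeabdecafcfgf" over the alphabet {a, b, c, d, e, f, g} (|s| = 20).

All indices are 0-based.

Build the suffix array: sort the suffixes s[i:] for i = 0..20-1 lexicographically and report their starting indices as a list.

rank | idx | suffix
   0 |   9 | abdecafcfgf
   1 |  14 | afcfgf
   2 |  10 | bdecafcfgf
   3 |   0 | bgecegceeabdecafcfgf
   4 |  13 | cafcfgf
   5 |   6 | ceeabdecafcfgf
   6 |   3 | cegceeabdecafcfgf
   7 |  16 | cfgf
   8 |  11 | decafcfgf
   9 |   8 | eabdecafcfgf
  10 |  12 | ecafcfgf
  11 |   2 | ecegceeabdecafcfgf
  12 |   7 | eeabdecafcfgf
  13 |   4 | egceeabdecafcfgf
  14 |  19 | f
  15 |  15 | fcfgf
  16 |  17 | fgf
  17 |   5 | gceeabdecafcfgf
  18 |   1 | gecegceeabdecafcfgf
  19 |  18 | gf

[9, 14, 10, 0, 13, 6, 3, 16, 11, 8, 12, 2, 7, 4, 19, 15, 17, 5, 1, 18]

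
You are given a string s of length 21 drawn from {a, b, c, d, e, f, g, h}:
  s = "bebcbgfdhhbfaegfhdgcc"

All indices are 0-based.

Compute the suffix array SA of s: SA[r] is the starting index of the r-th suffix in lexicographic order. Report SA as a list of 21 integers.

[12, 2, 0, 10, 4, 20, 3, 19, 17, 7, 1, 13, 11, 6, 15, 18, 5, 14, 9, 16, 8]

rank→(start, suffix):
  0 → (12, 'aegfhdgcc')
  1 → (2, 'bcbgfdhhbfaegfhdgcc')
  2 → (0, 'bebcbgfdhhbfaegfhdgcc')
  3 → (10, 'bfaegfhdgcc')
  4 → (4, 'bgfdhhbfaegfhdgcc')
  5 → (20, 'c')
  6 → (3, 'cbgfdhhbfaegfhdgcc')
  7 → (19, 'cc')
  8 → (17, 'dgcc')
  9 → (7, 'dhhbfaegfhdgcc')
  10 → (1, 'ebcbgfdhhbfaegfhdgcc')
  11 → (13, 'egfhdgcc')
  12 → (11, 'faegfhdgcc')
  13 → (6, 'fdhhbfaegfhdgcc')
  14 → (15, 'fhdgcc')
  15 → (18, 'gcc')
  16 → (5, 'gfdhhbfaegfhdgcc')
  17 → (14, 'gfhdgcc')
  18 → (9, 'hbfaegfhdgcc')
  19 → (16, 'hdgcc')
  20 → (8, 'hhbfaegfhdgcc')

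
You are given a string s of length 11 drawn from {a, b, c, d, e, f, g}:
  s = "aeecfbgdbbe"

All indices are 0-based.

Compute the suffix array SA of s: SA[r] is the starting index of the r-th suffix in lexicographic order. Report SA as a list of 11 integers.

[0, 8, 9, 5, 3, 7, 10, 2, 1, 4, 6]

rank→(start, suffix):
  0 → (0, 'aeecfbgdbbe')
  1 → (8, 'bbe')
  2 → (9, 'be')
  3 → (5, 'bgdbbe')
  4 → (3, 'cfbgdbbe')
  5 → (7, 'dbbe')
  6 → (10, 'e')
  7 → (2, 'ecfbgdbbe')
  8 → (1, 'eecfbgdbbe')
  9 → (4, 'fbgdbbe')
  10 → (6, 'gdbbe')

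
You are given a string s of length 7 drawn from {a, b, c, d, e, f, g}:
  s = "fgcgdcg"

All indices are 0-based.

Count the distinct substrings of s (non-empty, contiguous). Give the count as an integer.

sorted suffixes:
  #0 SA[0]=5  'cg'
  #1 SA[1]=2  'cgdcg'
  #2 SA[2]=4  'dcg'
  #3 SA[3]=0  'fgcgdcg'
  #4 SA[4]=6  'g'
  #5 SA[5]=1  'gcgdcg'
  #6 SA[6]=3  'gdcg'

SA = [5, 2, 4, 0, 6, 1, 3]
rank  pair      lcp
   1  s[5:],s[2:]  2  'cg'
   2  s[2:],s[4:]  0  ''
   3  s[4:],s[0:]  0  ''
   4  s[0:],s[6:]  0  ''
   5  s[6:],s[1:]  1  'g'
   6  s[1:],s[3:]  1  'g'

n(n+1)/2 = 7·8/2 = 28
Σ LCP = 0 + 2 + 0 + 0 + 0 + 1 + 1 = 4
distinct = 28 − 4 = 24

24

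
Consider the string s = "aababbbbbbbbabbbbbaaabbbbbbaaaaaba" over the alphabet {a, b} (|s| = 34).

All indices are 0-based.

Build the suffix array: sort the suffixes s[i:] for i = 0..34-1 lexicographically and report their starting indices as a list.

[33, 27, 28, 29, 18, 30, 0, 19, 31, 1, 12, 20, 3, 32, 26, 17, 11, 2, 25, 16, 10, 24, 15, 9, 23, 14, 8, 22, 13, 7, 21, 6, 5, 4]

rank→(start, suffix):
  0 → (33, 'a')
  1 → (27, 'aaaaaba')
  2 → (28, 'aaaaba')
  3 → (29, 'aaaba')
  4 → (18, 'aaabbbbbbaaaaaba')
  5 → (30, 'aaba')
  6 → (0, 'aababbbbbbbbabbbbbaaabbbbbbaaaaaba')
  7 → (19, 'aabbbbbbaaaaaba')
  8 → (31, 'aba')
  9 → (1, 'ababbbbbbbbabbbbbaaabbbbbbaaaaaba')
  10 → (12, 'abbbbbaaabbbbbbaaaaaba')
  11 → (20, 'abbbbbbaaaaaba')
  12 → (3, 'abbbbbbbbabbbbbaaabbbbbbaaaaaba')
  13 → (32, 'ba')
  14 → (26, 'baaaaaba')
  15 → (17, 'baaabbbbbbaaaaaba')
  16 → (11, 'babbbbbaaabbbbbbaaaaaba')
  17 → (2, 'babbbbbbbbabbbbbaaabbbbbbaaaaaba')
  18 → (25, 'bbaaaaaba')
  19 → (16, 'bbaaabbbbbbaaaaaba')
  20 → (10, 'bbabbbbbaaabbbbbbaaaaaba')
  21 → (24, 'bbbaaaaaba')
  22 → (15, 'bbbaaabbbbbbaaaaaba')
  23 → (9, 'bbbabbbbbaaabbbbbbaaaaaba')
  24 → (23, 'bbbbaaaaaba')
  25 → (14, 'bbbbaaabbbbbbaaaaaba')
  26 → (8, 'bbbbabbbbbaaabbbbbbaaaaaba')
  27 → (22, 'bbbbbaaaaaba')
  28 → (13, 'bbbbbaaabbbbbbaaaaaba')
  29 → (7, 'bbbbbabbbbbaaabbbbbbaaaaaba')
  30 → (21, 'bbbbbbaaaaaba')
  31 → (6, 'bbbbbbabbbbbaaabbbbbbaaaaaba')
  32 → (5, 'bbbbbbbabbbbbaaabbbbbbaaaaaba')
  33 → (4, 'bbbbbbbbabbbbbaaabbbbbbaaaaaba')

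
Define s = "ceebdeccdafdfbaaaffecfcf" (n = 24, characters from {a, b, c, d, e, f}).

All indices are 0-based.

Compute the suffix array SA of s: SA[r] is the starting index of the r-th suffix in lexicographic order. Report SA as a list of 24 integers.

sorted suffixes:
  #0 SA[0]=14  'aaaffecfcf'
  #1 SA[1]=15  'aaffecfcf'
  #2 SA[2]=9  'afdfbaaaffecfcf'
  #3 SA[3]=16  'affecfcf'
  #4 SA[4]=13  'baaaffecfcf'
  #5 SA[5]=3  'bdeccdafdfbaaaffecfcf'
  #6 SA[6]=6  'ccdafdfbaaaffecfcf'
  #7 SA[7]=7  'cdafdfbaaaffecfcf'
  #8 SA[8]=0  'ceebdeccdafdfbaaaffecfcf'
  #9 SA[9]=22  'cf'
  #10 SA[10]=20  'cfcf'
  #11 SA[11]=8  'dafdfbaaaffecfcf'
  #12 SA[12]=4  'deccdafdfbaaaffecfcf'
  #13 SA[13]=11  'dfbaaaffecfcf'
  #14 SA[14]=2  'ebdeccdafdfbaaaffecfcf'
  #15 SA[15]=5  'eccdafdfbaaaffecfcf'
  #16 SA[16]=19  'ecfcf'
  #17 SA[17]=1  'eebdeccdafdfbaaaffecfcf'
  #18 SA[18]=23  'f'
  #19 SA[19]=12  'fbaaaffecfcf'
  #20 SA[20]=21  'fcf'
  #21 SA[21]=10  'fdfbaaaffecfcf'
  #22 SA[22]=18  'fecfcf'
  #23 SA[23]=17  'ffecfcf'

[14, 15, 9, 16, 13, 3, 6, 7, 0, 22, 20, 8, 4, 11, 2, 5, 19, 1, 23, 12, 21, 10, 18, 17]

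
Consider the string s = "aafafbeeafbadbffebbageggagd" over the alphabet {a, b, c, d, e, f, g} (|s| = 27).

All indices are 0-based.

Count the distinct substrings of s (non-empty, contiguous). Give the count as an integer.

351

rank→(start, suffix):
  0 → (0, 'aafafbeeafbadbffebbageggagd')
  1 → (11, 'adbffebbageggagd')
  2 → (1, 'afafbeeafbadbffebbageggagd')
  3 → (8, 'afbadbffebbageggagd')
  4 → (3, 'afbeeafbadbffebbageggagd')
  5 → (24, 'agd')
  6 → (19, 'ageggagd')
  7 → (10, 'badbffebbageggagd')
  8 → (18, 'bageggagd')
  9 → (17, 'bbageggagd')
  10 → (5, 'beeafbadbffebbageggagd')
  11 → (13, 'bffebbageggagd')
  12 → (26, 'd')
  13 → (12, 'dbffebbageggagd')
  14 → (7, 'eafbadbffebbageggagd')
  15 → (16, 'ebbageggagd')
  16 → (6, 'eeafbadbffebbageggagd')
  17 → (21, 'eggagd')
  18 → (2, 'fafbeeafbadbffebbageggagd')
  19 → (9, 'fbadbffebbageggagd')
  20 → (4, 'fbeeafbadbffebbageggagd')
  21 → (15, 'febbageggagd')
  22 → (14, 'ffebbageggagd')
  23 → (23, 'gagd')
  24 → (25, 'gd')
  25 → (20, 'geggagd')
  26 → (22, 'ggagd')

SA = [0, 11, 1, 8, 3, 24, 19, 10, 18, 17, 5, 13, 26, 12, 7, 16, 6, 21, 2, 9, 4, 15, 14, 23, 25, 20, 22]
rank  pair      lcp
   1  s[0:],s[11:]  1  'a'
   2  s[11:],s[1:]  1  'a'
   3  s[1:],s[8:]  2  'af'
   4  s[8:],s[3:]  3  'afb'
   5  s[3:],s[24:]  1  'a'
   6  s[24:],s[19:]  2  'ag'
   7  s[19:],s[10:]  0  ''
   8  s[10:],s[18:]  2  'ba'
   9  s[18:],s[17:]  1  'b'
  10  s[17:],s[5:]  1  'b'
  11  s[5:],s[13:]  1  'b'
  12  s[13:],s[26:]  0  ''
  13  s[26:],s[12:]  1  'd'
  14  s[12:],s[7:]  0  ''
  15  s[7:],s[16:]  1  'e'
  16  s[16:],s[6:]  1  'e'
  17  s[6:],s[21:]  1  'e'
  18  s[21:],s[2:]  0  ''
  19  s[2:],s[9:]  1  'f'
  20  s[9:],s[4:]  2  'fb'
  21  s[4:],s[15:]  1  'f'
  22  s[15:],s[14:]  1  'f'
  23  s[14:],s[23:]  0  ''
  24  s[23:],s[25:]  1  'g'
  25  s[25:],s[20:]  1  'g'
  26  s[20:],s[22:]  1  'g'

n(n+1)/2 = 27·28/2 = 378
Σ LCP = 0 + 1 + 1 + 2 + 3 + 1 + 2 + 0 + 2 + 1 + 1 + 1 + 0 + 1 + 0 + 1 + 1 + 1 + 0 + 1 + 2 + 1 + 1 + 0 + 1 + 1 + 1 = 27
distinct = 378 − 27 = 351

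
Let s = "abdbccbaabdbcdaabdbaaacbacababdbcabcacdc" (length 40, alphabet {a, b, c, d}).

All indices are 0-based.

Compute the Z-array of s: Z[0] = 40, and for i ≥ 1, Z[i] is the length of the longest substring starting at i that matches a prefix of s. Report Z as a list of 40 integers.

[40, 0, 0, 0, 0, 0, 0, 1, 5, 0, 0, 0, 0, 0, 1, 4, 0, 0, 0, 1, 1, 1, 0, 0, 1, 0, 2, 0, 5, 0, 0, 0, 0, 2, 0, 0, 1, 0, 0, 0]

Z[0]=40
i=1: i≥r, start 0; Z[1]=0
i=2: i≥r, start 0; Z[2]=0
i=3: i≥r, start 0; Z[3]=0
i=4: i≥r, start 0; Z[4]=0
i=5: i≥r, start 0; Z[5]=0
i=6: i≥r, start 0; Z[6]=0
i=7: i≥r, start 0; Z[7]=1 extend→box=[7,8)
i=8: i≥r, start 0; Z[8]=5 extend→box=[8,13)
i=9: min(r-i=4, Z[1]=0)=0; Z[9]=0
i=10: min(r-i=3, Z[2]=0)=0; Z[10]=0
i=11: min(r-i=2, Z[3]=0)=0; Z[11]=0
i=12: min(r-i=1, Z[4]=0)=0; Z[12]=0
i=13: i≥r, start 0; Z[13]=0
i=14: i≥r, start 0; Z[14]=1 extend→box=[14,15)
i=15: i≥r, start 0; Z[15]=4 extend→box=[15,19)
i=16: min(r-i=3, Z[1]=0)=0; Z[16]=0
i=17: min(r-i=2, Z[2]=0)=0; Z[17]=0
i=18: min(r-i=1, Z[3]=0)=0; Z[18]=0
i=19: i≥r, start 0; Z[19]=1 extend→box=[19,20)
i=20: i≥r, start 0; Z[20]=1 extend→box=[20,21)
i=21: i≥r, start 0; Z[21]=1 extend→box=[21,22)
i=22: i≥r, start 0; Z[22]=0
i=23: i≥r, start 0; Z[23]=0
i=24: i≥r, start 0; Z[24]=1 extend→box=[24,25)
i=25: i≥r, start 0; Z[25]=0
i=26: i≥r, start 0; Z[26]=2 extend→box=[26,28)
i=27: min(r-i=1, Z[1]=0)=0; Z[27]=0
i=28: i≥r, start 0; Z[28]=5 extend→box=[28,33)
i=29: min(r-i=4, Z[1]=0)=0; Z[29]=0
i=30: min(r-i=3, Z[2]=0)=0; Z[30]=0
i=31: min(r-i=2, Z[3]=0)=0; Z[31]=0
i=32: min(r-i=1, Z[4]=0)=0; Z[32]=0
i=33: i≥r, start 0; Z[33]=2 extend→box=[33,35)
i=34: min(r-i=1, Z[1]=0)=0; Z[34]=0
i=35: i≥r, start 0; Z[35]=0
i=36: i≥r, start 0; Z[36]=1 extend→box=[36,37)
i=37: i≥r, start 0; Z[37]=0
i=38: i≥r, start 0; Z[38]=0
i=39: i≥r, start 0; Z[39]=0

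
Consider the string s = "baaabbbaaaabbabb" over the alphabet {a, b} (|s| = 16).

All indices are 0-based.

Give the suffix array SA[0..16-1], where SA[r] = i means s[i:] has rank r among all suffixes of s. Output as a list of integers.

sorted suffixes:
  #0 SA[0]=7  'aaaabbabb'
  #1 SA[1]=8  'aaabbabb'
  #2 SA[2]=1  'aaabbbaaaabbabb'
  #3 SA[3]=9  'aabbabb'
  #4 SA[4]=2  'aabbbaaaabbabb'
  #5 SA[5]=13  'abb'
  #6 SA[6]=10  'abbabb'
  #7 SA[7]=3  'abbbaaaabbabb'
  #8 SA[8]=15  'b'
  #9 SA[9]=6  'baaaabbabb'
  #10 SA[10]=0  'baaabbbaaaabbabb'
  #11 SA[11]=12  'babb'
  #12 SA[12]=14  'bb'
  #13 SA[13]=5  'bbaaaabbabb'
  #14 SA[14]=11  'bbabb'
  #15 SA[15]=4  'bbbaaaabbabb'

[7, 8, 1, 9, 2, 13, 10, 3, 15, 6, 0, 12, 14, 5, 11, 4]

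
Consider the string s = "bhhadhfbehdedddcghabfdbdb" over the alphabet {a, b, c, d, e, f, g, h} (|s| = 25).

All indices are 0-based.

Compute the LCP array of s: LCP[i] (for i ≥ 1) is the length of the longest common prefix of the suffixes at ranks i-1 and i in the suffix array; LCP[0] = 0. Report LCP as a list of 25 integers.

rank | idx | suffix
   0 |  18 | abfdbdb
   1 |   3 | adhfbehdedddcghabfdbdb
   2 |  24 | b
   3 |  22 | bdb
   4 |   7 | behdedddcghabfdbdb
   5 |  19 | bfdbdb
   6 |   0 | bhhadhfbehdedddcghabfdbdb
   7 |  15 | cghabfdbdb
   8 |  23 | db
   9 |  21 | dbdb
  10 |  14 | dcghabfdbdb
  11 |  13 | ddcghabfdbdb
  12 |  12 | dddcghabfdbdb
  13 |  10 | dedddcghabfdbdb
  14 |   4 | dhfbehdedddcghabfdbdb
  15 |  11 | edddcghabfdbdb
  16 |   8 | ehdedddcghabfdbdb
  17 |   6 | fbehdedddcghabfdbdb
  18 |  20 | fdbdb
  19 |  16 | ghabfdbdb
  20 |  17 | habfdbdb
  21 |   2 | hadhfbehdedddcghabfdbdb
  22 |   9 | hdedddcghabfdbdb
  23 |   5 | hfbehdedddcghabfdbdb
  24 |   1 | hhadhfbehdedddcghabfdbdb

SA = [18, 3, 24, 22, 7, 19, 0, 15, 23, 21, 14, 13, 12, 10, 4, 11, 8, 6, 20, 16, 17, 2, 9, 5, 1]
[i] adj suffixes → lcp
  [1] 18/3 → 1 ('a')
  [2] 3/24 → 0 ('')
  [3] 24/22 → 1 ('b')
  [4] 22/7 → 1 ('b')
  [5] 7/19 → 1 ('b')
  [6] 19/0 → 1 ('b')
  [7] 0/15 → 0 ('')
  [8] 15/23 → 0 ('')
  [9] 23/21 → 2 ('db')
  [10] 21/14 → 1 ('d')
  [11] 14/13 → 1 ('d')
  [12] 13/12 → 2 ('dd')
  [13] 12/10 → 1 ('d')
  [14] 10/4 → 1 ('d')
  [15] 4/11 → 0 ('')
  [16] 11/8 → 1 ('e')
  [17] 8/6 → 0 ('')
  [18] 6/20 → 1 ('f')
  [19] 20/16 → 0 ('')
  [20] 16/17 → 0 ('')
  [21] 17/2 → 2 ('ha')
  [22] 2/9 → 1 ('h')
  [23] 9/5 → 1 ('h')
  [24] 5/1 → 1 ('h')

[0, 1, 0, 1, 1, 1, 1, 0, 0, 2, 1, 1, 2, 1, 1, 0, 1, 0, 1, 0, 0, 2, 1, 1, 1]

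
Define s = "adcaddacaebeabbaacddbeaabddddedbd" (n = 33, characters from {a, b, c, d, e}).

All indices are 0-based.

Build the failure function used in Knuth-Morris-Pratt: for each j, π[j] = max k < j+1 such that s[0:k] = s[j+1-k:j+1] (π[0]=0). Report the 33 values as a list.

π[0] = 0
j=1 s[j]='d': π[1]=0 (border '')
j=2 s[j]='c': π[2]=0 (border '')
j=3 s[j]='a': π[3]=1 (border 'a')
j=4 s[j]='d': π[4]=2 (border 'ad')
j=5 s[j]='d': k: 2→0; π[5]=0 (border '')
j=6 s[j]='a': π[6]=1 (border 'a')
j=7 s[j]='c': k: 1→0; π[7]=0 (border '')
j=8 s[j]='a': π[8]=1 (border 'a')
j=9 s[j]='e': k: 1→0; π[9]=0 (border '')
j=10 s[j]='b': π[10]=0 (border '')
j=11 s[j]='e': π[11]=0 (border '')
j=12 s[j]='a': π[12]=1 (border 'a')
j=13 s[j]='b': k: 1→0; π[13]=0 (border '')
j=14 s[j]='b': π[14]=0 (border '')
j=15 s[j]='a': π[15]=1 (border 'a')
j=16 s[j]='a': k: 1→0; π[16]=1 (border 'a')
j=17 s[j]='c': k: 1→0; π[17]=0 (border '')
j=18 s[j]='d': π[18]=0 (border '')
j=19 s[j]='d': π[19]=0 (border '')
j=20 s[j]='b': π[20]=0 (border '')
j=21 s[j]='e': π[21]=0 (border '')
j=22 s[j]='a': π[22]=1 (border 'a')
j=23 s[j]='a': k: 1→0; π[23]=1 (border 'a')
j=24 s[j]='b': k: 1→0; π[24]=0 (border '')
j=25 s[j]='d': π[25]=0 (border '')
j=26 s[j]='d': π[26]=0 (border '')
j=27 s[j]='d': π[27]=0 (border '')
j=28 s[j]='d': π[28]=0 (border '')
j=29 s[j]='e': π[29]=0 (border '')
j=30 s[j]='d': π[30]=0 (border '')
j=31 s[j]='b': π[31]=0 (border '')
j=32 s[j]='d': π[32]=0 (border '')

[0, 0, 0, 1, 2, 0, 1, 0, 1, 0, 0, 0, 1, 0, 0, 1, 1, 0, 0, 0, 0, 0, 1, 1, 0, 0, 0, 0, 0, 0, 0, 0, 0]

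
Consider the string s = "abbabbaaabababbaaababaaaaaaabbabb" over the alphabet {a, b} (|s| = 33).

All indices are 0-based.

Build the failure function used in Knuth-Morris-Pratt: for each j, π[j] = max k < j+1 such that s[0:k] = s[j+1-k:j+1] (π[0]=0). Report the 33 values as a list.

[0, 0, 0, 1, 2, 3, 4, 1, 1, 2, 1, 2, 1, 2, 3, 4, 1, 1, 2, 1, 2, 1, 1, 1, 1, 1, 1, 1, 2, 3, 4, 5, 6]

π[0] = 0
j=1 s[j]='b': π[1]=0 (border '')
j=2 s[j]='b': π[2]=0 (border '')
j=3 s[j]='a': π[3]=1 (border 'a')
j=4 s[j]='b': π[4]=2 (border 'ab')
j=5 s[j]='b': π[5]=3 (border 'abb')
j=6 s[j]='a': π[6]=4 (border 'abba')
j=7 s[j]='a': k: 4→1→0; π[7]=1 (border 'a')
j=8 s[j]='a': k: 1→0; π[8]=1 (border 'a')
j=9 s[j]='b': π[9]=2 (border 'ab')
j=10 s[j]='a': k: 2→0; π[10]=1 (border 'a')
j=11 s[j]='b': π[11]=2 (border 'ab')
j=12 s[j]='a': k: 2→0; π[12]=1 (border 'a')
j=13 s[j]='b': π[13]=2 (border 'ab')
j=14 s[j]='b': π[14]=3 (border 'abb')
j=15 s[j]='a': π[15]=4 (border 'abba')
j=16 s[j]='a': k: 4→1→0; π[16]=1 (border 'a')
j=17 s[j]='a': k: 1→0; π[17]=1 (border 'a')
j=18 s[j]='b': π[18]=2 (border 'ab')
j=19 s[j]='a': k: 2→0; π[19]=1 (border 'a')
j=20 s[j]='b': π[20]=2 (border 'ab')
j=21 s[j]='a': k: 2→0; π[21]=1 (border 'a')
j=22 s[j]='a': k: 1→0; π[22]=1 (border 'a')
j=23 s[j]='a': k: 1→0; π[23]=1 (border 'a')
j=24 s[j]='a': k: 1→0; π[24]=1 (border 'a')
j=25 s[j]='a': k: 1→0; π[25]=1 (border 'a')
j=26 s[j]='a': k: 1→0; π[26]=1 (border 'a')
j=27 s[j]='a': k: 1→0; π[27]=1 (border 'a')
j=28 s[j]='b': π[28]=2 (border 'ab')
j=29 s[j]='b': π[29]=3 (border 'abb')
j=30 s[j]='a': π[30]=4 (border 'abba')
j=31 s[j]='b': π[31]=5 (border 'abbab')
j=32 s[j]='b': π[32]=6 (border 'abbabb')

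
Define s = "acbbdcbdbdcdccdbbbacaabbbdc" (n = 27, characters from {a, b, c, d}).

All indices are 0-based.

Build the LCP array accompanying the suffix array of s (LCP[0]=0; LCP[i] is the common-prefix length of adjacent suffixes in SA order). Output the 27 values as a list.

[0, 1, 1, 2, 0, 1, 2, 3, 2, 4, 1, 2, 3, 3, 0, 1, 1, 2, 1, 1, 2, 0, 2, 1, 2, 2, 2]

sorted suffixes:
  #0 SA[0]=20  'aabbbdc'
  #1 SA[1]=21  'abbbdc'
  #2 SA[2]=18  'acaabbbdc'
  #3 SA[3]=0  'acbbdcbdbdcdccdbbbacaabbbdc'
  #4 SA[4]=17  'bacaabbbdc'
  #5 SA[5]=16  'bbacaabbbdc'
  #6 SA[6]=15  'bbbacaabbbdc'
  #7 SA[7]=22  'bbbdc'
  #8 SA[8]=23  'bbdc'
  #9 SA[9]=2  'bbdcbdbdcdccdbbbacaabbbdc'
  #10 SA[10]=6  'bdbdcdccdbbbacaabbbdc'
  #11 SA[11]=24  'bdc'
  #12 SA[12]=3  'bdcbdbdcdccdbbbacaabbbdc'
  #13 SA[13]=8  'bdcdccdbbbacaabbbdc'
  #14 SA[14]=26  'c'
  #15 SA[15]=19  'caabbbdc'
  #16 SA[16]=1  'cbbdcbdbdcdccdbbbacaabbbdc'
  #17 SA[17]=5  'cbdbdcdccdbbbacaabbbdc'
  #18 SA[18]=12  'ccdbbbacaabbbdc'
  #19 SA[19]=13  'cdbbbacaabbbdc'
  #20 SA[20]=10  'cdccdbbbacaabbbdc'
  #21 SA[21]=14  'dbbbacaabbbdc'
  #22 SA[22]=7  'dbdcdccdbbbacaabbbdc'
  #23 SA[23]=25  'dc'
  #24 SA[24]=4  'dcbdbdcdccdbbbacaabbbdc'
  #25 SA[25]=11  'dccdbbbacaabbbdc'
  #26 SA[26]=9  'dcdccdbbbacaabbbdc'

SA = [20, 21, 18, 0, 17, 16, 15, 22, 23, 2, 6, 24, 3, 8, 26, 19, 1, 5, 12, 13, 10, 14, 7, 25, 4, 11, 9]
i: (SA[i-1],SA[i]) lcp shared
  1: (20,21) 1 'a'
  2: (21,18) 1 'a'
  3: (18,0) 2 'ac'
  4: (0,17) 0 ''
  5: (17,16) 1 'b'
  6: (16,15) 2 'bb'
  7: (15,22) 3 'bbb'
  8: (22,23) 2 'bb'
  9: (23,2) 4 'bbdc'
  10: (2,6) 1 'b'
  11: (6,24) 2 'bd'
  12: (24,3) 3 'bdc'
  13: (3,8) 3 'bdc'
  14: (8,26) 0 ''
  15: (26,19) 1 'c'
  16: (19,1) 1 'c'
  17: (1,5) 2 'cb'
  18: (5,12) 1 'c'
  19: (12,13) 1 'c'
  20: (13,10) 2 'cd'
  21: (10,14) 0 ''
  22: (14,7) 2 'db'
  23: (7,25) 1 'd'
  24: (25,4) 2 'dc'
  25: (4,11) 2 'dc'
  26: (11,9) 2 'dc'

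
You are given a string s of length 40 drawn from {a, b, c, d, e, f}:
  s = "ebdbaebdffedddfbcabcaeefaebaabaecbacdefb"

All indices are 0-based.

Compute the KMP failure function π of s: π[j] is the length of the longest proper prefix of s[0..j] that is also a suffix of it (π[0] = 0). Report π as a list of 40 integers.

[0, 0, 0, 0, 0, 1, 2, 3, 0, 0, 1, 0, 0, 0, 0, 0, 0, 0, 0, 0, 0, 1, 1, 0, 0, 1, 2, 0, 0, 0, 0, 1, 0, 0, 0, 0, 0, 1, 0, 0]

π[0] = 0
j=1 s[j]='b': π[1]=0 (border '')
j=2 s[j]='d': π[2]=0 (border '')
j=3 s[j]='b': π[3]=0 (border '')
j=4 s[j]='a': π[4]=0 (border '')
j=5 s[j]='e': π[5]=1 (border 'e')
j=6 s[j]='b': π[6]=2 (border 'eb')
j=7 s[j]='d': π[7]=3 (border 'ebd')
j=8 s[j]='f': k: 3→0; π[8]=0 (border '')
j=9 s[j]='f': π[9]=0 (border '')
j=10 s[j]='e': π[10]=1 (border 'e')
j=11 s[j]='d': k: 1→0; π[11]=0 (border '')
j=12 s[j]='d': π[12]=0 (border '')
j=13 s[j]='d': π[13]=0 (border '')
j=14 s[j]='f': π[14]=0 (border '')
j=15 s[j]='b': π[15]=0 (border '')
j=16 s[j]='c': π[16]=0 (border '')
j=17 s[j]='a': π[17]=0 (border '')
j=18 s[j]='b': π[18]=0 (border '')
j=19 s[j]='c': π[19]=0 (border '')
j=20 s[j]='a': π[20]=0 (border '')
j=21 s[j]='e': π[21]=1 (border 'e')
j=22 s[j]='e': k: 1→0; π[22]=1 (border 'e')
j=23 s[j]='f': k: 1→0; π[23]=0 (border '')
j=24 s[j]='a': π[24]=0 (border '')
j=25 s[j]='e': π[25]=1 (border 'e')
j=26 s[j]='b': π[26]=2 (border 'eb')
j=27 s[j]='a': k: 2→0; π[27]=0 (border '')
j=28 s[j]='a': π[28]=0 (border '')
j=29 s[j]='b': π[29]=0 (border '')
j=30 s[j]='a': π[30]=0 (border '')
j=31 s[j]='e': π[31]=1 (border 'e')
j=32 s[j]='c': k: 1→0; π[32]=0 (border '')
j=33 s[j]='b': π[33]=0 (border '')
j=34 s[j]='a': π[34]=0 (border '')
j=35 s[j]='c': π[35]=0 (border '')
j=36 s[j]='d': π[36]=0 (border '')
j=37 s[j]='e': π[37]=1 (border 'e')
j=38 s[j]='f': k: 1→0; π[38]=0 (border '')
j=39 s[j]='b': π[39]=0 (border '')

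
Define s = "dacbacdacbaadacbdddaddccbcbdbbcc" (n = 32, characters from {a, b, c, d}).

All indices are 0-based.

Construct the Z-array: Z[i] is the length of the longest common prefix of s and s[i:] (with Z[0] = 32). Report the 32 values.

[32, 0, 0, 0, 0, 0, 5, 0, 0, 0, 0, 0, 4, 0, 0, 0, 1, 1, 2, 0, 1, 1, 0, 0, 0, 0, 0, 1, 0, 0, 0, 0]

Z[0]=32
i=1: outside box; Z[1]=0
i=2: outside box; Z[2]=0
i=3: outside box; Z[3]=0
i=4: outside box; Z[4]=0
i=5: outside box; Z[5]=0
i=6: outside box; Z[6]=5 scan→box=[6,11)
i=7: min(r-i=4, Z[1]=0)=0; Z[7]=0
i=8: min(r-i=3, Z[2]=0)=0; Z[8]=0
i=9: min(r-i=2, Z[3]=0)=0; Z[9]=0
i=10: min(r-i=1, Z[4]=0)=0; Z[10]=0
i=11: outside box; Z[11]=0
i=12: outside box; Z[12]=4 scan→box=[12,16)
i=13: min(r-i=3, Z[1]=0)=0; Z[13]=0
i=14: min(r-i=2, Z[2]=0)=0; Z[14]=0
i=15: min(r-i=1, Z[3]=0)=0; Z[15]=0
i=16: outside box; Z[16]=1 scan→box=[16,17)
i=17: outside box; Z[17]=1 scan→box=[17,18)
i=18: outside box; Z[18]=2 scan→box=[18,20)
i=19: min(r-i=1, Z[1]=0)=0; Z[19]=0
i=20: outside box; Z[20]=1 scan→box=[20,21)
i=21: outside box; Z[21]=1 scan→box=[21,22)
i=22: outside box; Z[22]=0
i=23: outside box; Z[23]=0
i=24: outside box; Z[24]=0
i=25: outside box; Z[25]=0
i=26: outside box; Z[26]=0
i=27: outside box; Z[27]=1 scan→box=[27,28)
i=28: outside box; Z[28]=0
i=29: outside box; Z[29]=0
i=30: outside box; Z[30]=0
i=31: outside box; Z[31]=0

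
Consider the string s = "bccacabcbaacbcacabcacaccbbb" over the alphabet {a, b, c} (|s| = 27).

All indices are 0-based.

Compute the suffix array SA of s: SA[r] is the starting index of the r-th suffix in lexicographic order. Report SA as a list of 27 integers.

rank→(start, suffix):
  0 → (9, 'aacbcacabcacaccbbb')
  1 → (16, 'abcacaccbbb')
  2 → (5, 'abcbaacbcacabcacaccbbb')
  3 → (14, 'acabcacaccbbb')
  4 → (3, 'acabcbaacbcacabcacaccbbb')
  5 → (19, 'acaccbbb')
  6 → (10, 'acbcacabcacaccbbb')
  7 → (21, 'accbbb')
  8 → (26, 'b')
  9 → (8, 'baacbcacabcacaccbbb')
  10 → (25, 'bb')
  11 → (24, 'bbb')
  12 → (12, 'bcacabcacaccbbb')
  13 → (17, 'bcacaccbbb')
  14 → (6, 'bcbaacbcacabcacaccbbb')
  15 → (0, 'bccacabcbaacbcacabcacaccbbb')
  16 → (15, 'cabcacaccbbb')
  17 → (4, 'cabcbaacbcacabcacaccbbb')
  18 → (13, 'cacabcacaccbbb')
  19 → (2, 'cacabcbaacbcacabcacaccbbb')
  20 → (18, 'cacaccbbb')
  21 → (20, 'caccbbb')
  22 → (7, 'cbaacbcacabcacaccbbb')
  23 → (23, 'cbbb')
  24 → (11, 'cbcacabcacaccbbb')
  25 → (1, 'ccacabcbaacbcacabcacaccbbb')
  26 → (22, 'ccbbb')

[9, 16, 5, 14, 3, 19, 10, 21, 26, 8, 25, 24, 12, 17, 6, 0, 15, 4, 13, 2, 18, 20, 7, 23, 11, 1, 22]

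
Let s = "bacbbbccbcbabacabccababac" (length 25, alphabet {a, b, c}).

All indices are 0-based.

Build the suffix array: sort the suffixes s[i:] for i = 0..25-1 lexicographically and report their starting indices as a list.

[19, 21, 11, 15, 23, 13, 1, 20, 10, 22, 12, 0, 3, 4, 8, 16, 5, 24, 18, 14, 9, 2, 7, 17, 6]

sorted suffixes:
  #0 SA[0]=19  'ababac'
  #1 SA[1]=21  'abac'
  #2 SA[2]=11  'abacabccababac'
  #3 SA[3]=15  'abccababac'
  #4 SA[4]=23  'ac'
  #5 SA[5]=13  'acabccababac'
  #6 SA[6]=1  'acbbbccbcbabacabccababac'
  #7 SA[7]=20  'babac'
  #8 SA[8]=10  'babacabccababac'
  #9 SA[9]=22  'bac'
  #10 SA[10]=12  'bacabccababac'
  #11 SA[11]=0  'bacbbbccbcbabacabccababac'
  #12 SA[12]=3  'bbbccbcbabacabccababac'
  #13 SA[13]=4  'bbccbcbabacabccababac'
  #14 SA[14]=8  'bcbabacabccababac'
  #15 SA[15]=16  'bccababac'
  #16 SA[16]=5  'bccbcbabacabccababac'
  #17 SA[17]=24  'c'
  #18 SA[18]=18  'cababac'
  #19 SA[19]=14  'cabccababac'
  #20 SA[20]=9  'cbabacabccababac'
  #21 SA[21]=2  'cbbbccbcbabacabccababac'
  #22 SA[22]=7  'cbcbabacabccababac'
  #23 SA[23]=17  'ccababac'
  #24 SA[24]=6  'ccbcbabacabccababac'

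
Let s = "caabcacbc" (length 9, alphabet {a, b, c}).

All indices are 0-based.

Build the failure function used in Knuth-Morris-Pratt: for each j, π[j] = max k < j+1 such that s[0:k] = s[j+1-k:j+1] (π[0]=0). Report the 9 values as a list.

π[0] = 0
j=1 s[j]='a': π[1]=0 (border '')
j=2 s[j]='a': π[2]=0 (border '')
j=3 s[j]='b': π[3]=0 (border '')
j=4 s[j]='c': π[4]=1 (border 'c')
j=5 s[j]='a': π[5]=2 (border 'ca')
j=6 s[j]='c': k: 2→0; π[6]=1 (border 'c')
j=7 s[j]='b': k: 1→0; π[7]=0 (border '')
j=8 s[j]='c': π[8]=1 (border 'c')

[0, 0, 0, 0, 1, 2, 1, 0, 1]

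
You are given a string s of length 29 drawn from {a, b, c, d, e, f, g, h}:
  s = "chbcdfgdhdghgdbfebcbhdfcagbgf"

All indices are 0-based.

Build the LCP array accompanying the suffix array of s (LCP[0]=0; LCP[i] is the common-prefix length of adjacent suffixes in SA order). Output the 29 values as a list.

[0, 0, 2, 1, 1, 1, 0, 1, 1, 1, 0, 1, 2, 1, 1, 0, 0, 1, 1, 1, 0, 1, 2, 1, 1, 0, 1, 2, 1]

rank→(start, suffix):
  0 → (24, 'agbgf')
  1 → (17, 'bcbhdfcagbgf')
  2 → (2, 'bcdfgdhdghgdbfebcbhdfcagbgf')
  3 → (14, 'bfebcbhdfcagbgf')
  4 → (26, 'bgf')
  5 → (19, 'bhdfcagbgf')
  6 → (23, 'cagbgf')
  7 → (18, 'cbhdfcagbgf')
  8 → (3, 'cdfgdhdghgdbfebcbhdfcagbgf')
  9 → (0, 'chbcdfgdhdghgdbfebcbhdfcagbgf')
  10 → (13, 'dbfebcbhdfcagbgf')
  11 → (21, 'dfcagbgf')
  12 → (4, 'dfgdhdghgdbfebcbhdfcagbgf')
  13 → (9, 'dghgdbfebcbhdfcagbgf')
  14 → (7, 'dhdghgdbfebcbhdfcagbgf')
  15 → (16, 'ebcbhdfcagbgf')
  16 → (28, 'f')
  17 → (22, 'fcagbgf')
  18 → (15, 'febcbhdfcagbgf')
  19 → (5, 'fgdhdghgdbfebcbhdfcagbgf')
  20 → (25, 'gbgf')
  21 → (12, 'gdbfebcbhdfcagbgf')
  22 → (6, 'gdhdghgdbfebcbhdfcagbgf')
  23 → (27, 'gf')
  24 → (10, 'ghgdbfebcbhdfcagbgf')
  25 → (1, 'hbcdfgdhdghgdbfebcbhdfcagbgf')
  26 → (20, 'hdfcagbgf')
  27 → (8, 'hdghgdbfebcbhdfcagbgf')
  28 → (11, 'hgdbfebcbhdfcagbgf')

SA = [24, 17, 2, 14, 26, 19, 23, 18, 3, 0, 13, 21, 4, 9, 7, 16, 28, 22, 15, 5, 25, 12, 6, 27, 10, 1, 20, 8, 11]
i: (SA[i-1],SA[i]) lcp shared
  1: (24,17) 0 ''
  2: (17,2) 2 'bc'
  3: (2,14) 1 'b'
  4: (14,26) 1 'b'
  5: (26,19) 1 'b'
  6: (19,23) 0 ''
  7: (23,18) 1 'c'
  8: (18,3) 1 'c'
  9: (3,0) 1 'c'
  10: (0,13) 0 ''
  11: (13,21) 1 'd'
  12: (21,4) 2 'df'
  13: (4,9) 1 'd'
  14: (9,7) 1 'd'
  15: (7,16) 0 ''
  16: (16,28) 0 ''
  17: (28,22) 1 'f'
  18: (22,15) 1 'f'
  19: (15,5) 1 'f'
  20: (5,25) 0 ''
  21: (25,12) 1 'g'
  22: (12,6) 2 'gd'
  23: (6,27) 1 'g'
  24: (27,10) 1 'g'
  25: (10,1) 0 ''
  26: (1,20) 1 'h'
  27: (20,8) 2 'hd'
  28: (8,11) 1 'h'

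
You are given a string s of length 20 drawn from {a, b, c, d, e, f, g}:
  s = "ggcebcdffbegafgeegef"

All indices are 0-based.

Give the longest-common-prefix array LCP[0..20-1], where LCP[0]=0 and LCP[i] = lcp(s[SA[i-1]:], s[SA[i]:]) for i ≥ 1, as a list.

rank→(start, suffix):
  0 → (12, 'afgeegef')
  1 → (4, 'bcdffbegafgeegef')
  2 → (9, 'begafgeegef')
  3 → (5, 'cdffbegafgeegef')
  4 → (2, 'cebcdffbegafgeegef')
  5 → (6, 'dffbegafgeegef')
  6 → (3, 'ebcdffbegafgeegef')
  7 → (15, 'eegef')
  8 → (18, 'ef')
  9 → (10, 'egafgeegef')
  10 → (16, 'egef')
  11 → (19, 'f')
  12 → (8, 'fbegafgeegef')
  13 → (7, 'ffbegafgeegef')
  14 → (13, 'fgeegef')
  15 → (11, 'gafgeegef')
  16 → (1, 'gcebcdffbegafgeegef')
  17 → (14, 'geegef')
  18 → (17, 'gef')
  19 → (0, 'ggcebcdffbegafgeegef')

SA = [12, 4, 9, 5, 2, 6, 3, 15, 18, 10, 16, 19, 8, 7, 13, 11, 1, 14, 17, 0]
[i] adj suffixes → lcp
  [1] 12/4 → 0 ('')
  [2] 4/9 → 1 ('b')
  [3] 9/5 → 0 ('')
  [4] 5/2 → 1 ('c')
  [5] 2/6 → 0 ('')
  [6] 6/3 → 0 ('')
  [7] 3/15 → 1 ('e')
  [8] 15/18 → 1 ('e')
  [9] 18/10 → 1 ('e')
  [10] 10/16 → 2 ('eg')
  [11] 16/19 → 0 ('')
  [12] 19/8 → 1 ('f')
  [13] 8/7 → 1 ('f')
  [14] 7/13 → 1 ('f')
  [15] 13/11 → 0 ('')
  [16] 11/1 → 1 ('g')
  [17] 1/14 → 1 ('g')
  [18] 14/17 → 2 ('ge')
  [19] 17/0 → 1 ('g')

[0, 0, 1, 0, 1, 0, 0, 1, 1, 1, 2, 0, 1, 1, 1, 0, 1, 1, 2, 1]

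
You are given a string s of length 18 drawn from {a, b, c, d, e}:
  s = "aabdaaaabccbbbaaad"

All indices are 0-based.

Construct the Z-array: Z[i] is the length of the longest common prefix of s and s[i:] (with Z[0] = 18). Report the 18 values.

Z[0]=18
i=1: i≥r, start 0; Z[1]=1 grow→box=[1,2)
i=2: i≥r, start 0; Z[2]=0
i=3: i≥r, start 0; Z[3]=0
i=4: i≥r, start 0; Z[4]=2 grow→box=[4,6)
i=5: min(r-i=1, Z[1]=1)=1; Z[5]=2 grow→box=[5,7)
i=6: min(r-i=1, Z[1]=1)=1; Z[6]=3 grow→box=[6,9)
i=7: min(r-i=2, Z[1]=1)=1; Z[7]=1
i=8: min(r-i=1, Z[2]=0)=0; Z[8]=0
i=9: i≥r, start 0; Z[9]=0
i=10: i≥r, start 0; Z[10]=0
i=11: i≥r, start 0; Z[11]=0
i=12: i≥r, start 0; Z[12]=0
i=13: i≥r, start 0; Z[13]=0
i=14: i≥r, start 0; Z[14]=2 grow→box=[14,16)
i=15: min(r-i=1, Z[1]=1)=1; Z[15]=2 grow→box=[15,17)
i=16: min(r-i=1, Z[1]=1)=1; Z[16]=1
i=17: i≥r, start 0; Z[17]=0

[18, 1, 0, 0, 2, 2, 3, 1, 0, 0, 0, 0, 0, 0, 2, 2, 1, 0]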